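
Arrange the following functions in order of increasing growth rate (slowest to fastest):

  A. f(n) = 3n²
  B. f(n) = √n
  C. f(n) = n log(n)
B < C < A

Comparing growth rates:
B = √n is O(√n)
C = n log(n) is O(n log n)
A = 3n² is O(n²)

Therefore, the order from slowest to fastest is: B < C < A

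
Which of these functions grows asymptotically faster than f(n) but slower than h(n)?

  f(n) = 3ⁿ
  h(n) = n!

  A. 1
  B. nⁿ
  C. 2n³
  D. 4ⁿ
D

We need g(n) with 3ⁿ = o(g(n)) and g(n) = o(n!), i.e. O(3ⁿ) ≺ g ≺ O(n!).
Check each option:
  A. 1 — O(1) does not grow strictly faster than f(n)
  B. nⁿ — O(nⁿ) does not grow strictly slower than h(n)
  C. 2n³ — O(n³) does not grow strictly faster than f(n)
  D. 4ⁿ — O(4ⁿ) is strictly between O(3ⁿ) and O(n!) ✓

Only option D (4ⁿ) lies strictly between.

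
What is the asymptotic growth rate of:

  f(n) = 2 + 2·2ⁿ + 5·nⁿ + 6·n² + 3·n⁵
Θ(nⁿ)

Order the terms by growth rate: 2 ≺ 6·n² ≺ 3·n⁵ ≺ 2·2ⁿ ≺ 5·nⁿ.
The fastest-growing term 5·nⁿ dominates as n → ∞; dropping its constant factor gives Θ(nⁿ).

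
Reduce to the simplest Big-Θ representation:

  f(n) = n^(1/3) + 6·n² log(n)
Θ(n² log n)

Order the terms by growth rate: n^(1/3) ≺ 6·n² log(n).
The fastest-growing term 6·n² log(n) dominates as n → ∞; dropping its constant factor gives Θ(n² log n).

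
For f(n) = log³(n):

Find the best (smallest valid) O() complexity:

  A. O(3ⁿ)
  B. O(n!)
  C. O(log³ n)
C

f(n) = log³(n) is O(log³ n).
All listed options are valid Big-O bounds (upper bounds),
but O(log³ n) is the tightest (smallest valid bound).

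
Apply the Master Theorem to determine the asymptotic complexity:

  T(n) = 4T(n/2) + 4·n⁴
Θ(n⁴)

Master Theorem: a = 4, b = 2, f(n) = 4·n⁴.
Compute the critical exponent d = log₂(4) = 2.
Compare f(n) = Θ(n⁴) against n^d:
  k = 4 > d = 2, so f(n) = Ω(n^(d+ε)) — Case 3.
  Regularity: a·(n/b)^4/n^4 = a/b^4 = 4/16 < 1 ✓.
  The top-level work dominates: T(n) = Θ(f(n)) = Θ(n⁴).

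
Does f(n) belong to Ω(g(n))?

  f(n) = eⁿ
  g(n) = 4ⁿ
False

f(n) = eⁿ is O(eⁿ), and g(n) = 4ⁿ is O(4ⁿ).
Since O(eⁿ) grows slower than O(4ⁿ), f(n) = Ω(g(n)) is false.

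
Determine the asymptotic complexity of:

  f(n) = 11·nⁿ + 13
O(nⁿ)

The dominant term in 11·nⁿ + 13 is 11·nⁿ, which is Θ(nⁿ).
Lower-order terms (13) are asymptotically negligible.
Constants are absorbed, so the tightest bound is O(nⁿ).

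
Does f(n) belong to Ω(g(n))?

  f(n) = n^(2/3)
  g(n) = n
False

f(n) = n^(2/3) is O(n^(2/3)), and g(n) = n is O(n).
Since O(n^(2/3)) grows slower than O(n), f(n) = Ω(g(n)) is false.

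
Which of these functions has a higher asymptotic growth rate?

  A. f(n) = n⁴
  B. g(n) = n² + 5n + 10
A

f(n) = n⁴ is O(n⁴), while g(n) = n² + 5n + 10 is O(n²).
Since O(n⁴) grows faster than O(n²), f(n) dominates.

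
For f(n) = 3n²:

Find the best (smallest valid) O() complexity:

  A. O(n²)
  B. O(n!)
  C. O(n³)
A

f(n) = 3n² is O(n²).
All listed options are valid Big-O bounds (upper bounds),
but O(n²) is the tightest (smallest valid bound).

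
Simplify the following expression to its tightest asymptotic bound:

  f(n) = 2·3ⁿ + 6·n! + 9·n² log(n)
Θ(n!)

Order the terms by growth rate: 9·n² log(n) ≺ 2·3ⁿ ≺ 6·n!.
The fastest-growing term 6·n! dominates as n → ∞; dropping its constant factor gives Θ(n!).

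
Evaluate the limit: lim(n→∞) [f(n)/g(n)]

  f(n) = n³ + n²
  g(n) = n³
1

Since n³ + n² and n³ have the same growth rate (O(n³)),
the ratio converges to a constant: 1.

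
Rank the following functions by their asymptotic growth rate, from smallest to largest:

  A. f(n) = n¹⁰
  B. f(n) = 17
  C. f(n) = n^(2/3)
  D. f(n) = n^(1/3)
B < D < C < A

Comparing growth rates:
B = 17 is O(1)
D = n^(1/3) is O(n^(1/3))
C = n^(2/3) is O(n^(2/3))
A = n¹⁰ is O(n¹⁰)

Therefore, the order from slowest to fastest is: B < D < C < A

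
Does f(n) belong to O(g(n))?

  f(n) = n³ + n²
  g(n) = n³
True

f(n) = n³ + n² and g(n) = n³ are both O(n³).
Big-O permits equal growth rates (f ≤ c·g for some c), so f(n) = O(g(n)) is true.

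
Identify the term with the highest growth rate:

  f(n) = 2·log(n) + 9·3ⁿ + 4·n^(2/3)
9·3ⁿ

Looking at each term:
  - 2·log(n) is O(log n)
  - 9·3ⁿ is O(3ⁿ)
  - 4·n^(2/3) is O(n^(2/3))

The term 9·3ⁿ (O(3ⁿ)) grows fastest and dominates all others.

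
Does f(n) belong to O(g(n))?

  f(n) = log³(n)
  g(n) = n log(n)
True

f(n) = log³(n) is O(log³ n), and g(n) = n log(n) is O(n log n).
Since O(log³ n) ⊆ O(n log n) (f grows no faster than g), f(n) = O(g(n)) is true.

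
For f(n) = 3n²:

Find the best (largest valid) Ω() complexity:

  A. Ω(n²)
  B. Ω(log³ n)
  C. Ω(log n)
A

f(n) = 3n² is Ω(n²).
All listed options are valid Big-Ω bounds (lower bounds),
but Ω(n²) is the tightest (largest valid bound).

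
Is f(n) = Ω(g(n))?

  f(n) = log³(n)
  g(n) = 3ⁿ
False

f(n) = log³(n) is O(log³ n), and g(n) = 3ⁿ is O(3ⁿ).
Since O(log³ n) grows slower than O(3ⁿ), f(n) = Ω(g(n)) is false.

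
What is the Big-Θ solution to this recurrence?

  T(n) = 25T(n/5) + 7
Θ(n²)

Master Theorem: a = 25, b = 5, f(n) = 7.
Compute the critical exponent d = log₅(25) = 2.
Compare f(n) = Θ(1) against n^d:
  k = 0 < d = 2, so f(n) = O(n^(d-ε)) — Case 1.
  The recursion cost dominates: T(n) = Θ(n^d) = Θ(n²).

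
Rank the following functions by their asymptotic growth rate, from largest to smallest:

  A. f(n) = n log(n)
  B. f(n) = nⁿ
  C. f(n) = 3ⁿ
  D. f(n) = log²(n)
B > C > A > D

Comparing growth rates:
B = nⁿ is O(nⁿ)
C = 3ⁿ is O(3ⁿ)
A = n log(n) is O(n log n)
D = log²(n) is O(log² n)

Therefore, the order from fastest to slowest is: B > C > A > D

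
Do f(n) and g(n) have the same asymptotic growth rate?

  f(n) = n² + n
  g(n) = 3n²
True

f(n) = n² + n and g(n) = 3n² are both O(n²).
Since they have the same asymptotic growth rate, f(n) = Θ(g(n)) is true.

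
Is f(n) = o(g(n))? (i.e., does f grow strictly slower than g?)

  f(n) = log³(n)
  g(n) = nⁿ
True

f(n) = log³(n) is O(log³ n), and g(n) = nⁿ is O(nⁿ).
Since O(log³ n) grows strictly slower than O(nⁿ), f(n) = o(g(n)) is true.
This means lim(n→∞) f(n)/g(n) = 0.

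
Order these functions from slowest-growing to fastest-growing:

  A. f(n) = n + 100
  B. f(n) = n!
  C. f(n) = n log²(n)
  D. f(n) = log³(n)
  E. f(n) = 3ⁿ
D < A < C < E < B

Comparing growth rates:
D = log³(n) is O(log³ n)
A = n + 100 is O(n)
C = n log²(n) is O(n log² n)
E = 3ⁿ is O(3ⁿ)
B = n! is O(n!)

Therefore, the order from slowest to fastest is: D < A < C < E < B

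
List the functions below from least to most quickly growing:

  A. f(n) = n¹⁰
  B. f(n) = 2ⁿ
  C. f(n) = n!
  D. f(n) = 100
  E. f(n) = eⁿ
D < A < B < E < C

Comparing growth rates:
D = 100 is O(1)
A = n¹⁰ is O(n¹⁰)
B = 2ⁿ is O(2ⁿ)
E = eⁿ is O(eⁿ)
C = n! is O(n!)

Therefore, the order from slowest to fastest is: D < A < B < E < C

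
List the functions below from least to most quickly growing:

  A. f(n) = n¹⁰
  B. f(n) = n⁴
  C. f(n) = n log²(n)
C < B < A

Comparing growth rates:
C = n log²(n) is O(n log² n)
B = n⁴ is O(n⁴)
A = n¹⁰ is O(n¹⁰)

Therefore, the order from slowest to fastest is: C < B < A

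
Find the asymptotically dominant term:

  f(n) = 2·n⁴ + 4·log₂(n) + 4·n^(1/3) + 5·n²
2·n⁴

Looking at each term:
  - 2·n⁴ is O(n⁴)
  - 4·log₂(n) is O(log n)
  - 4·n^(1/3) is O(n^(1/3))
  - 5·n² is O(n²)

The term 2·n⁴ (O(n⁴)) grows fastest and dominates all others.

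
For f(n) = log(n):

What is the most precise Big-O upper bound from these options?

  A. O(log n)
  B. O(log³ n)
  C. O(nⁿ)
A

f(n) = log(n) is O(log n).
All listed options are valid Big-O bounds (upper bounds),
but O(log n) is the tightest (smallest valid bound).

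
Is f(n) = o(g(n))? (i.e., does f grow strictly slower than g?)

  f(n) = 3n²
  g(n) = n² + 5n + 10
False

f(n) = 3n² is O(n²), and g(n) = n² + 5n + 10 is O(n²).
Since they have the same growth rate, f(n) = o(g(n)) is false.
(f = o(g) requires f to grow strictly slower, not equal.)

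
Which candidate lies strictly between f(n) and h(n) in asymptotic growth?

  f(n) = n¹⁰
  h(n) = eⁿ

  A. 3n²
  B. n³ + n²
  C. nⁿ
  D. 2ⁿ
D

We need g(n) with n¹⁰ = o(g(n)) and g(n) = o(eⁿ), i.e. O(n¹⁰) ≺ g ≺ O(eⁿ).
Check each option:
  A. 3n² — O(n²) does not grow strictly faster than f(n)
  B. n³ + n² — O(n³) does not grow strictly faster than f(n)
  C. nⁿ — O(nⁿ) does not grow strictly slower than h(n)
  D. 2ⁿ — O(2ⁿ) is strictly between O(n¹⁰) and O(eⁿ) ✓

Only option D (2ⁿ) lies strictly between.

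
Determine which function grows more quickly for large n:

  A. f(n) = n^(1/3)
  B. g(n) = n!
B

f(n) = n^(1/3) is O(n^(1/3)), while g(n) = n! is O(n!).
Since O(n!) grows faster than O(n^(1/3)), g(n) dominates.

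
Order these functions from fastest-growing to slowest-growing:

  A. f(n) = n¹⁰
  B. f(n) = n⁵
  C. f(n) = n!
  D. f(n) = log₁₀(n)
C > A > B > D

Comparing growth rates:
C = n! is O(n!)
A = n¹⁰ is O(n¹⁰)
B = n⁵ is O(n⁵)
D = log₁₀(n) is O(log n)

Therefore, the order from fastest to slowest is: C > A > B > D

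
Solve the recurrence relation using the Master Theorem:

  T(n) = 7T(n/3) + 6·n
Θ(n^log₃(7))

Master Theorem: a = 7, b = 3, f(n) = 6·n.
Compute the critical exponent d = log₃(7) = 1.771.
Compare f(n) = Θ(n) against n^d:
  k = 1 < d = 1.771, so f(n) = O(n^(d-ε)) — Case 1.
  The recursion cost dominates: T(n) = Θ(n^d) = Θ(n^log₃(7)).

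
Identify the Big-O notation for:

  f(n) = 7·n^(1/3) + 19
O(n^(1/3))

The dominant term in 7·n^(1/3) + 19 is 7·n^(1/3), which is Θ(n^(1/3)).
Lower-order terms (19) are asymptotically negligible.
Constants are absorbed, so the tightest bound is O(n^(1/3)).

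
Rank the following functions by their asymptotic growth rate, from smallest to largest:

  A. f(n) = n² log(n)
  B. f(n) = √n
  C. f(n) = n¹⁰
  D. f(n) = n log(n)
B < D < A < C

Comparing growth rates:
B = √n is O(√n)
D = n log(n) is O(n log n)
A = n² log(n) is O(n² log n)
C = n¹⁰ is O(n¹⁰)

Therefore, the order from slowest to fastest is: B < D < A < C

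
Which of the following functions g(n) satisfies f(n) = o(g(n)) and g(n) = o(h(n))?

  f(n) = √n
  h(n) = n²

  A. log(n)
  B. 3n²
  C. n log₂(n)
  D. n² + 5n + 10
C

We need g(n) with √n = o(g(n)) and g(n) = o(n²), i.e. O(√n) ≺ g ≺ O(n²).
Check each option:
  A. log(n) — O(log n) does not grow strictly faster than f(n)
  B. 3n² — O(n²) does not grow strictly slower than h(n)
  C. n log₂(n) — O(n log n) is strictly between O(√n) and O(n²) ✓
  D. n² + 5n + 10 — O(n²) does not grow strictly slower than h(n)

Only option C (n log₂(n)) lies strictly between.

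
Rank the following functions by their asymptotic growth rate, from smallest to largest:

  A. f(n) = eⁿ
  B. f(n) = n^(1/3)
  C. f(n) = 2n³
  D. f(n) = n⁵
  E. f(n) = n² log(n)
B < E < C < D < A

Comparing growth rates:
B = n^(1/3) is O(n^(1/3))
E = n² log(n) is O(n² log n)
C = 2n³ is O(n³)
D = n⁵ is O(n⁵)
A = eⁿ is O(eⁿ)

Therefore, the order from slowest to fastest is: B < E < C < D < A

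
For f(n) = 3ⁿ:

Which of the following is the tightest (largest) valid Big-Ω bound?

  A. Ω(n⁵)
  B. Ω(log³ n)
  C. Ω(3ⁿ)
C

f(n) = 3ⁿ is Ω(3ⁿ).
All listed options are valid Big-Ω bounds (lower bounds),
but Ω(3ⁿ) is the tightest (largest valid bound).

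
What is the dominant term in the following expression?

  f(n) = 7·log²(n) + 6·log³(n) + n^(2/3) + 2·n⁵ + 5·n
2·n⁵

Looking at each term:
  - 7·log²(n) is O(log² n)
  - 6·log³(n) is O(log³ n)
  - n^(2/3) is O(n^(2/3))
  - 2·n⁵ is O(n⁵)
  - 5·n is O(n)

The term 2·n⁵ (O(n⁵)) grows fastest and dominates all others.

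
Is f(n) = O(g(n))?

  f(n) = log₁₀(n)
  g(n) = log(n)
True

f(n) = log₁₀(n) and g(n) = log(n) are both O(log n).
Big-O permits equal growth rates (f ≤ c·g for some c), so f(n) = O(g(n)) is true.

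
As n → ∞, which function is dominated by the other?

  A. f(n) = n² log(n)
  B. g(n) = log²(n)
B

f(n) = n² log(n) is O(n² log n), while g(n) = log²(n) is O(log² n).
Since O(log² n) grows slower than O(n² log n), g(n) is dominated.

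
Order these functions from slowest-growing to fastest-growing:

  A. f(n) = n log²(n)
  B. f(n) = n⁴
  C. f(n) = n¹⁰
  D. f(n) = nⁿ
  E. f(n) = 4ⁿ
A < B < C < E < D

Comparing growth rates:
A = n log²(n) is O(n log² n)
B = n⁴ is O(n⁴)
C = n¹⁰ is O(n¹⁰)
E = 4ⁿ is O(4ⁿ)
D = nⁿ is O(nⁿ)

Therefore, the order from slowest to fastest is: A < B < C < E < D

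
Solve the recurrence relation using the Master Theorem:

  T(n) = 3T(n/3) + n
Θ(n log n)

Master Theorem: a = 3, b = 3, f(n) = n.
Compute the critical exponent d = log₃(3) = 1.
Compare f(n) = Θ(n) against n^d:
  k = 1 = d, so f(n) = Θ(n^d) — Case 2.
  Work is balanced across levels: T(n) = Θ(n^d log n) = Θ(n log n).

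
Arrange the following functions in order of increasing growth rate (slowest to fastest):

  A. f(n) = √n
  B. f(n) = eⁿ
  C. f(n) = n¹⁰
A < C < B

Comparing growth rates:
A = √n is O(√n)
C = n¹⁰ is O(n¹⁰)
B = eⁿ is O(eⁿ)

Therefore, the order from slowest to fastest is: A < C < B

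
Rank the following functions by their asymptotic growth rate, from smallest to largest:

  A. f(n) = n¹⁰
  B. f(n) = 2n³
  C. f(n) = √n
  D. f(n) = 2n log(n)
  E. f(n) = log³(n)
E < C < D < B < A

Comparing growth rates:
E = log³(n) is O(log³ n)
C = √n is O(√n)
D = 2n log(n) is O(n log n)
B = 2n³ is O(n³)
A = n¹⁰ is O(n¹⁰)

Therefore, the order from slowest to fastest is: E < C < D < B < A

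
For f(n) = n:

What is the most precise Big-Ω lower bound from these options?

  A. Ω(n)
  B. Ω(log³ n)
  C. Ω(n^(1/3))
A

f(n) = n is Ω(n).
All listed options are valid Big-Ω bounds (lower bounds),
but Ω(n) is the tightest (largest valid bound).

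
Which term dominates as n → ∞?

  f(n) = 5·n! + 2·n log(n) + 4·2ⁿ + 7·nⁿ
7·nⁿ

Looking at each term:
  - 5·n! is O(n!)
  - 2·n log(n) is O(n log n)
  - 4·2ⁿ is O(2ⁿ)
  - 7·nⁿ is O(nⁿ)

The term 7·nⁿ (O(nⁿ)) grows fastest and dominates all others.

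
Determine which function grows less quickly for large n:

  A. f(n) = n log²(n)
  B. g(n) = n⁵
A

f(n) = n log²(n) is O(n log² n), while g(n) = n⁵ is O(n⁵).
Since O(n log² n) grows slower than O(n⁵), f(n) is dominated.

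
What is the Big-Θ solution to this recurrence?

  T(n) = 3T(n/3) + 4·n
Θ(n log n)

Master Theorem: a = 3, b = 3, f(n) = 4·n.
Compute the critical exponent d = log₃(3) = 1.
Compare f(n) = Θ(n) against n^d:
  k = 1 = d, so f(n) = Θ(n^d) — Case 2.
  Work is balanced across levels: T(n) = Θ(n^d log n) = Θ(n log n).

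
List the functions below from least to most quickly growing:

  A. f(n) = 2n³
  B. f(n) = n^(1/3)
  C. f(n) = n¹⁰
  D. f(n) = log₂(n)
D < B < A < C

Comparing growth rates:
D = log₂(n) is O(log n)
B = n^(1/3) is O(n^(1/3))
A = 2n³ is O(n³)
C = n¹⁰ is O(n¹⁰)

Therefore, the order from slowest to fastest is: D < B < A < C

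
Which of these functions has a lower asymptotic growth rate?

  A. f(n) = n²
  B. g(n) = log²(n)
B

f(n) = n² is O(n²), while g(n) = log²(n) is O(log² n).
Since O(log² n) grows slower than O(n²), g(n) is dominated.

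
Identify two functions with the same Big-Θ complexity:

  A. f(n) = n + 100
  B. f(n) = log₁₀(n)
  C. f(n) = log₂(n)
B and C

Examining each function:
  A. n + 100 is O(n)
  B. log₁₀(n) is O(log n)
  C. log₂(n) is O(log n)

Functions B and C both have the same complexity class.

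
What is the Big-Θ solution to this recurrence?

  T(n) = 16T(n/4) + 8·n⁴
Θ(n⁴)

Master Theorem: a = 16, b = 4, f(n) = 8·n⁴.
Compute the critical exponent d = log₄(16) = 2.
Compare f(n) = Θ(n⁴) against n^d:
  k = 4 > d = 2, so f(n) = Ω(n^(d+ε)) — Case 3.
  Regularity: a·(n/b)^4/n^4 = a/b^4 = 16/256 < 1 ✓.
  The top-level work dominates: T(n) = Θ(f(n)) = Θ(n⁴).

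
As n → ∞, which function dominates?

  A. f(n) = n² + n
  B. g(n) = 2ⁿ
B

f(n) = n² + n is O(n²), while g(n) = 2ⁿ is O(2ⁿ).
Since O(2ⁿ) grows faster than O(n²), g(n) dominates.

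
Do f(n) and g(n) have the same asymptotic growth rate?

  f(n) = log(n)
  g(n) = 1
False

f(n) = log(n) is O(log n), and g(n) = 1 is O(1).
Since they have different growth rates, f(n) = Θ(g(n)) is false.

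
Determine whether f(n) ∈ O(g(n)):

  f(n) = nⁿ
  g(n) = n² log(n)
False

f(n) = nⁿ is O(nⁿ), and g(n) = n² log(n) is O(n² log n).
Since O(nⁿ) grows faster than O(n² log n), f(n) = O(g(n)) is false.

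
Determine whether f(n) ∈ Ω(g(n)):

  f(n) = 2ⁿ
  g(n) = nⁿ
False

f(n) = 2ⁿ is O(2ⁿ), and g(n) = nⁿ is O(nⁿ).
Since O(2ⁿ) grows slower than O(nⁿ), f(n) = Ω(g(n)) is false.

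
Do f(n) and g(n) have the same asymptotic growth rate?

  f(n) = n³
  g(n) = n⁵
False

f(n) = n³ is O(n³), and g(n) = n⁵ is O(n⁵).
Since they have different growth rates, f(n) = Θ(g(n)) is false.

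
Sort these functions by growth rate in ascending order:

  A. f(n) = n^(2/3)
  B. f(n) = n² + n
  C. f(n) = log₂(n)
C < A < B

Comparing growth rates:
C = log₂(n) is O(log n)
A = n^(2/3) is O(n^(2/3))
B = n² + n is O(n²)

Therefore, the order from slowest to fastest is: C < A < B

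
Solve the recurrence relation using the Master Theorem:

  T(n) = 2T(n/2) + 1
Θ(n)

Master Theorem: a = 2, b = 2, f(n) = 1.
Compute the critical exponent d = log₂(2) = 1.
Compare f(n) = Θ(1) against n^d:
  k = 0 < d = 1, so f(n) = O(n^(d-ε)) — Case 1.
  The recursion cost dominates: T(n) = Θ(n^d) = Θ(n).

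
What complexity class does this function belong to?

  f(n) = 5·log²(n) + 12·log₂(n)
O(log² n)

The dominant term in 5·log²(n) + 12·log₂(n) is 5·log²(n), which is Θ(log² n).
Lower-order terms (12·log₂(n)) are asymptotically negligible.
Constants are absorbed, so the tightest bound is O(log² n).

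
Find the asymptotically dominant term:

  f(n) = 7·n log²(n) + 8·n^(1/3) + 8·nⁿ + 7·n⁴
8·nⁿ

Looking at each term:
  - 7·n log²(n) is O(n log² n)
  - 8·n^(1/3) is O(n^(1/3))
  - 8·nⁿ is O(nⁿ)
  - 7·n⁴ is O(n⁴)

The term 8·nⁿ (O(nⁿ)) grows fastest and dominates all others.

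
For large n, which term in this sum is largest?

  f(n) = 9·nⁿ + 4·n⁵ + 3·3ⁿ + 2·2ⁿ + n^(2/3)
9·nⁿ

Looking at each term:
  - 9·nⁿ is O(nⁿ)
  - 4·n⁵ is O(n⁵)
  - 3·3ⁿ is O(3ⁿ)
  - 2·2ⁿ is O(2ⁿ)
  - n^(2/3) is O(n^(2/3))

The term 9·nⁿ (O(nⁿ)) grows fastest and dominates all others.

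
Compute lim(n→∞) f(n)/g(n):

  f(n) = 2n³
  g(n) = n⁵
0

Since 2n³ (O(n³)) grows slower than n⁵ (O(n⁵)),
the ratio f(n)/g(n) → 0 as n → ∞.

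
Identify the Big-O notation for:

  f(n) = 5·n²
O(n²)

The dominant term in 5·n² is 5·n², which is Θ(n²).
Constants are absorbed, so the tightest bound is O(n²).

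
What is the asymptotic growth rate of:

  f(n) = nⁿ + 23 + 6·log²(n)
Θ(nⁿ)

Order the terms by growth rate: 23 ≺ 6·log²(n) ≺ nⁿ.
The fastest-growing term nⁿ dominates as n → ∞; dropping its constant factor gives Θ(nⁿ).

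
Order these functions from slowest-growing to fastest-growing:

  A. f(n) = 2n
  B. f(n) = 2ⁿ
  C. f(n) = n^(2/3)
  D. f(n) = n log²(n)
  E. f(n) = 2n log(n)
C < A < E < D < B

Comparing growth rates:
C = n^(2/3) is O(n^(2/3))
A = 2n is O(n)
E = 2n log(n) is O(n log n)
D = n log²(n) is O(n log² n)
B = 2ⁿ is O(2ⁿ)

Therefore, the order from slowest to fastest is: C < A < E < D < B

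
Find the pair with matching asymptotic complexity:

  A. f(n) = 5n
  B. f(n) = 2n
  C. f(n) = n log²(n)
A and B

Examining each function:
  A. 5n is O(n)
  B. 2n is O(n)
  C. n log²(n) is O(n log² n)

Functions A and B both have the same complexity class.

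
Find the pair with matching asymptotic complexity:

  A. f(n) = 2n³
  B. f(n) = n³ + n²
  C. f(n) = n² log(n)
A and B

Examining each function:
  A. 2n³ is O(n³)
  B. n³ + n² is O(n³)
  C. n² log(n) is O(n² log n)

Functions A and B both have the same complexity class.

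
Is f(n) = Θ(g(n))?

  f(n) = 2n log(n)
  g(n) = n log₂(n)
True

f(n) = 2n log(n) and g(n) = n log₂(n) are both O(n log n).
Since they have the same asymptotic growth rate, f(n) = Θ(g(n)) is true.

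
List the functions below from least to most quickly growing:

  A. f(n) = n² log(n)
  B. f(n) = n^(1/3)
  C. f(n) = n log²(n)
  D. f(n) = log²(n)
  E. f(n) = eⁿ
D < B < C < A < E

Comparing growth rates:
D = log²(n) is O(log² n)
B = n^(1/3) is O(n^(1/3))
C = n log²(n) is O(n log² n)
A = n² log(n) is O(n² log n)
E = eⁿ is O(eⁿ)

Therefore, the order from slowest to fastest is: D < B < C < A < E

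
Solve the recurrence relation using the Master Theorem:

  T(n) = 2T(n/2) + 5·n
Θ(n log n)

Master Theorem: a = 2, b = 2, f(n) = 5·n.
Compute the critical exponent d = log₂(2) = 1.
Compare f(n) = Θ(n) against n^d:
  k = 1 = d, so f(n) = Θ(n^d) — Case 2.
  Work is balanced across levels: T(n) = Θ(n^d log n) = Θ(n log n).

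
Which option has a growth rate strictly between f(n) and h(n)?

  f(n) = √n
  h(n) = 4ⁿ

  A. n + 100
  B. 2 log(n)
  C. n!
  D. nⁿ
A

We need g(n) with √n = o(g(n)) and g(n) = o(4ⁿ), i.e. O(√n) ≺ g ≺ O(4ⁿ).
Check each option:
  A. n + 100 — O(n) is strictly between O(√n) and O(4ⁿ) ✓
  B. 2 log(n) — O(log n) does not grow strictly faster than f(n)
  C. n! — O(n!) does not grow strictly slower than h(n)
  D. nⁿ — O(nⁿ) does not grow strictly slower than h(n)

Only option A (n + 100) lies strictly between.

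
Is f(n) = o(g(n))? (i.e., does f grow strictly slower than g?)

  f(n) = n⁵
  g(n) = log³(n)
False

f(n) = n⁵ is O(n⁵), and g(n) = log³(n) is O(log³ n).
Since O(n⁵) grows faster than or equal to O(log³ n), f(n) = o(g(n)) is false.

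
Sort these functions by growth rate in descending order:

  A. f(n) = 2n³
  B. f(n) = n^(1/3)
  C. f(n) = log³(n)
A > B > C

Comparing growth rates:
A = 2n³ is O(n³)
B = n^(1/3) is O(n^(1/3))
C = log³(n) is O(log³ n)

Therefore, the order from fastest to slowest is: A > B > C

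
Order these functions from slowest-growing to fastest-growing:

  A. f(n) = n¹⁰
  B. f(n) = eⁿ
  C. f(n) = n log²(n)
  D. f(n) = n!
C < A < B < D

Comparing growth rates:
C = n log²(n) is O(n log² n)
A = n¹⁰ is O(n¹⁰)
B = eⁿ is O(eⁿ)
D = n! is O(n!)

Therefore, the order from slowest to fastest is: C < A < B < D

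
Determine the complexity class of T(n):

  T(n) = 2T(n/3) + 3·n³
Θ(n³)

Master Theorem: a = 2, b = 3, f(n) = 3·n³.
Compute the critical exponent d = log₃(2) = 0.631.
Compare f(n) = Θ(n³) against n^d:
  k = 3 > d = 0.631, so f(n) = Ω(n^(d+ε)) — Case 3.
  Regularity: a·(n/b)^3/n^3 = a/b^3 = 2/27 < 1 ✓.
  The top-level work dominates: T(n) = Θ(f(n)) = Θ(n³).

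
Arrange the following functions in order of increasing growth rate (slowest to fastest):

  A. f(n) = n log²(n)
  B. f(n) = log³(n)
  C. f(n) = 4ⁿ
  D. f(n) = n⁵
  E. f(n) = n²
B < A < E < D < C

Comparing growth rates:
B = log³(n) is O(log³ n)
A = n log²(n) is O(n log² n)
E = n² is O(n²)
D = n⁵ is O(n⁵)
C = 4ⁿ is O(4ⁿ)

Therefore, the order from slowest to fastest is: B < A < E < D < C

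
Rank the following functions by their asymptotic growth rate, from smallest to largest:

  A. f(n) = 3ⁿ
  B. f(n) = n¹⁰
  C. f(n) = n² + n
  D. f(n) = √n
D < C < B < A

Comparing growth rates:
D = √n is O(√n)
C = n² + n is O(n²)
B = n¹⁰ is O(n¹⁰)
A = 3ⁿ is O(3ⁿ)

Therefore, the order from slowest to fastest is: D < C < B < A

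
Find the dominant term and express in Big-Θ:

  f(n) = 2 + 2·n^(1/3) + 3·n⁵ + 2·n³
Θ(n⁵)

Order the terms by growth rate: 2 ≺ 2·n^(1/3) ≺ 2·n³ ≺ 3·n⁵.
The fastest-growing term 3·n⁵ dominates as n → ∞; dropping its constant factor gives Θ(n⁵).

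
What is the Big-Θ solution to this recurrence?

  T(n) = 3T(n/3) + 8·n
Θ(n log n)

Master Theorem: a = 3, b = 3, f(n) = 8·n.
Compute the critical exponent d = log₃(3) = 1.
Compare f(n) = Θ(n) against n^d:
  k = 1 = d, so f(n) = Θ(n^d) — Case 2.
  Work is balanced across levels: T(n) = Θ(n^d log n) = Θ(n log n).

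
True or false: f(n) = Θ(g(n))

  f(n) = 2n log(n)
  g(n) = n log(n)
True

f(n) = 2n log(n) and g(n) = n log(n) are both O(n log n).
Since they have the same asymptotic growth rate, f(n) = Θ(g(n)) is true.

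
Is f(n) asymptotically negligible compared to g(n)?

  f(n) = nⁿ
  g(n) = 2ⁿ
False

f(n) = nⁿ is O(nⁿ), and g(n) = 2ⁿ is O(2ⁿ).
Since O(nⁿ) grows faster than or equal to O(2ⁿ), f(n) = o(g(n)) is false.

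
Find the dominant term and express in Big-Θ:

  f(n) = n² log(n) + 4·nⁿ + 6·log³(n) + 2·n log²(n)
Θ(nⁿ)

Order the terms by growth rate: 6·log³(n) ≺ 2·n log²(n) ≺ n² log(n) ≺ 4·nⁿ.
The fastest-growing term 4·nⁿ dominates as n → ∞; dropping its constant factor gives Θ(nⁿ).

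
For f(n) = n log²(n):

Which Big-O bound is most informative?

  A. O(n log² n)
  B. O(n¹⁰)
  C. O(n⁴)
A

f(n) = n log²(n) is O(n log² n).
All listed options are valid Big-O bounds (upper bounds),
but O(n log² n) is the tightest (smallest valid bound).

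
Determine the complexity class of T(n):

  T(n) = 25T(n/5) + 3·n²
Θ(n² log n)

Master Theorem: a = 25, b = 5, f(n) = 3·n².
Compute the critical exponent d = log₅(25) = 2.
Compare f(n) = Θ(n²) against n^d:
  k = 2 = d, so f(n) = Θ(n^d) — Case 2.
  Work is balanced across levels: T(n) = Θ(n^d log n) = Θ(n² log n).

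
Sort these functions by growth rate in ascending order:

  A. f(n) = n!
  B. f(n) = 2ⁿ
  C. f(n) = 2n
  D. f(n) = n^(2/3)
D < C < B < A

Comparing growth rates:
D = n^(2/3) is O(n^(2/3))
C = 2n is O(n)
B = 2ⁿ is O(2ⁿ)
A = n! is O(n!)

Therefore, the order from slowest to fastest is: D < C < B < A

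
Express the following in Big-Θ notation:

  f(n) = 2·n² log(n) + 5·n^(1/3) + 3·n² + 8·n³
Θ(n³)

Order the terms by growth rate: 5·n^(1/3) ≺ 3·n² ≺ 2·n² log(n) ≺ 8·n³.
The fastest-growing term 8·n³ dominates as n → ∞; dropping its constant factor gives Θ(n³).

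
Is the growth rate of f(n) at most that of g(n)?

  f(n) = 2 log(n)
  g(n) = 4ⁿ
True

f(n) = 2 log(n) is O(log n), and g(n) = 4ⁿ is O(4ⁿ).
Since O(log n) ⊆ O(4ⁿ) (f grows no faster than g), f(n) = O(g(n)) is true.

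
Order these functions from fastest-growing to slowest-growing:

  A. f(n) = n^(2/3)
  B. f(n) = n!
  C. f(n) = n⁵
B > C > A

Comparing growth rates:
B = n! is O(n!)
C = n⁵ is O(n⁵)
A = n^(2/3) is O(n^(2/3))

Therefore, the order from fastest to slowest is: B > C > A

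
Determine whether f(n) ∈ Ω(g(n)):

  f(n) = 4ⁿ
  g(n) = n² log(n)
True

f(n) = 4ⁿ is O(4ⁿ), and g(n) = n² log(n) is O(n² log n).
Since O(4ⁿ) grows at least as fast as O(n² log n), f(n) = Ω(g(n)) is true.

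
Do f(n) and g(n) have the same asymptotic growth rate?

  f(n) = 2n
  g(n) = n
True

f(n) = 2n and g(n) = n are both O(n).
Since they have the same asymptotic growth rate, f(n) = Θ(g(n)) is true.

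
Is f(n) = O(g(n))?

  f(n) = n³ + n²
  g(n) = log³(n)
False

f(n) = n³ + n² is O(n³), and g(n) = log³(n) is O(log³ n).
Since O(n³) grows faster than O(log³ n), f(n) = O(g(n)) is false.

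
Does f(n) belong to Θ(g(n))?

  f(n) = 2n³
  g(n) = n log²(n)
False

f(n) = 2n³ is O(n³), and g(n) = n log²(n) is O(n log² n).
Since they have different growth rates, f(n) = Θ(g(n)) is false.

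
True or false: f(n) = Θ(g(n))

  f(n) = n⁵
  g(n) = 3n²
False

f(n) = n⁵ is O(n⁵), and g(n) = 3n² is O(n²).
Since they have different growth rates, f(n) = Θ(g(n)) is false.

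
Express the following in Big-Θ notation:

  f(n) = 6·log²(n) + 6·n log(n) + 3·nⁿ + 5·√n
Θ(nⁿ)

Order the terms by growth rate: 6·log²(n) ≺ 5·√n ≺ 6·n log(n) ≺ 3·nⁿ.
The fastest-growing term 3·nⁿ dominates as n → ∞; dropping its constant factor gives Θ(nⁿ).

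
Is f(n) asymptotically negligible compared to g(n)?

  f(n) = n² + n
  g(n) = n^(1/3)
False

f(n) = n² + n is O(n²), and g(n) = n^(1/3) is O(n^(1/3)).
Since O(n²) grows faster than or equal to O(n^(1/3)), f(n) = o(g(n)) is false.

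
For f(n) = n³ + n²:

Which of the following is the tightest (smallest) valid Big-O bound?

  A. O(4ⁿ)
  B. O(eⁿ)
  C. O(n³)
C

f(n) = n³ + n² is O(n³).
All listed options are valid Big-O bounds (upper bounds),
but O(n³) is the tightest (smallest valid bound).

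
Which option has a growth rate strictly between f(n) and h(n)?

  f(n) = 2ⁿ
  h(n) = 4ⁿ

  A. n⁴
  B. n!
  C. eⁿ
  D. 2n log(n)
C

We need g(n) with 2ⁿ = o(g(n)) and g(n) = o(4ⁿ), i.e. O(2ⁿ) ≺ g ≺ O(4ⁿ).
Check each option:
  A. n⁴ — O(n⁴) does not grow strictly faster than f(n)
  B. n! — O(n!) does not grow strictly slower than h(n)
  C. eⁿ — O(eⁿ) is strictly between O(2ⁿ) and O(4ⁿ) ✓
  D. 2n log(n) — O(n log n) does not grow strictly faster than f(n)

Only option C (eⁿ) lies strictly between.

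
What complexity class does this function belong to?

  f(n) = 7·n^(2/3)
O(n^(2/3))

The dominant term in 7·n^(2/3) is 7·n^(2/3), which is Θ(n^(2/3)).
Constants are absorbed, so the tightest bound is O(n^(2/3)).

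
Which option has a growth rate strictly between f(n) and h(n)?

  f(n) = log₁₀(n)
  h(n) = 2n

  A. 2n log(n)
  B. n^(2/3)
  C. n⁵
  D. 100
B

We need g(n) with log₁₀(n) = o(g(n)) and g(n) = o(2n), i.e. O(log n) ≺ g ≺ O(n).
Check each option:
  A. 2n log(n) — O(n log n) does not grow strictly slower than h(n)
  B. n^(2/3) — O(n^(2/3)) is strictly between O(log n) and O(n) ✓
  C. n⁵ — O(n⁵) does not grow strictly slower than h(n)
  D. 100 — O(1) does not grow strictly faster than f(n)

Only option B (n^(2/3)) lies strictly between.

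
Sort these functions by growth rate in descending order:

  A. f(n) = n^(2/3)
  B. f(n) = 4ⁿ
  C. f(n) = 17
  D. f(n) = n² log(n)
B > D > A > C

Comparing growth rates:
B = 4ⁿ is O(4ⁿ)
D = n² log(n) is O(n² log n)
A = n^(2/3) is O(n^(2/3))
C = 17 is O(1)

Therefore, the order from fastest to slowest is: B > D > A > C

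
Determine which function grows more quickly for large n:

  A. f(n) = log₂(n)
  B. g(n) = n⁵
B

f(n) = log₂(n) is O(log n), while g(n) = n⁵ is O(n⁵).
Since O(n⁵) grows faster than O(log n), g(n) dominates.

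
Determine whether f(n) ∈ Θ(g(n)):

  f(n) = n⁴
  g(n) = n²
False

f(n) = n⁴ is O(n⁴), and g(n) = n² is O(n²).
Since they have different growth rates, f(n) = Θ(g(n)) is false.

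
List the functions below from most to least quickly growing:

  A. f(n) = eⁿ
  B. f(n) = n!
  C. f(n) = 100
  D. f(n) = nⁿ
D > B > A > C

Comparing growth rates:
D = nⁿ is O(nⁿ)
B = n! is O(n!)
A = eⁿ is O(eⁿ)
C = 100 is O(1)

Therefore, the order from fastest to slowest is: D > B > A > C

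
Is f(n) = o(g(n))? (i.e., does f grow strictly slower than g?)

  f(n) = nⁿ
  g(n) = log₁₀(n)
False

f(n) = nⁿ is O(nⁿ), and g(n) = log₁₀(n) is O(log n).
Since O(nⁿ) grows faster than or equal to O(log n), f(n) = o(g(n)) is false.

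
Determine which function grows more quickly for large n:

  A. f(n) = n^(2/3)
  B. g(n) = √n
A

f(n) = n^(2/3) is O(n^(2/3)), while g(n) = √n is O(√n).
Since O(n^(2/3)) grows faster than O(√n), f(n) dominates.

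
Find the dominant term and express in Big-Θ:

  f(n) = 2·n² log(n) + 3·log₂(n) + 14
Θ(n² log n)

Order the terms by growth rate: 14 ≺ 3·log₂(n) ≺ 2·n² log(n).
The fastest-growing term 2·n² log(n) dominates as n → ∞; dropping its constant factor gives Θ(n² log n).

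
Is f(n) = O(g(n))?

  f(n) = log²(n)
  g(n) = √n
True

f(n) = log²(n) is O(log² n), and g(n) = √n is O(√n).
Since O(log² n) ⊆ O(√n) (f grows no faster than g), f(n) = O(g(n)) is true.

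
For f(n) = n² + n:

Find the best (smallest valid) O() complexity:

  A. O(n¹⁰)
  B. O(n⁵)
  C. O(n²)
C

f(n) = n² + n is O(n²).
All listed options are valid Big-O bounds (upper bounds),
but O(n²) is the tightest (smallest valid bound).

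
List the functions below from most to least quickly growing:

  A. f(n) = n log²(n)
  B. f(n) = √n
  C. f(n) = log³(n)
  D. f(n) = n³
D > A > B > C

Comparing growth rates:
D = n³ is O(n³)
A = n log²(n) is O(n log² n)
B = √n is O(√n)
C = log³(n) is O(log³ n)

Therefore, the order from fastest to slowest is: D > A > B > C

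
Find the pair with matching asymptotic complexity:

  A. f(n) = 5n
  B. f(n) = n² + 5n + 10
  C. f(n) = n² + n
B and C

Examining each function:
  A. 5n is O(n)
  B. n² + 5n + 10 is O(n²)
  C. n² + n is O(n²)

Functions B and C both have the same complexity class.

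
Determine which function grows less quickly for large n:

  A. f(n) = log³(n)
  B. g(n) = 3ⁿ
A

f(n) = log³(n) is O(log³ n), while g(n) = 3ⁿ is O(3ⁿ).
Since O(log³ n) grows slower than O(3ⁿ), f(n) is dominated.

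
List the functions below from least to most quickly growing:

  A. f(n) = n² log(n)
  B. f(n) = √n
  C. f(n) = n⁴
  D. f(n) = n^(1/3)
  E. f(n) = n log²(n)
D < B < E < A < C

Comparing growth rates:
D = n^(1/3) is O(n^(1/3))
B = √n is O(√n)
E = n log²(n) is O(n log² n)
A = n² log(n) is O(n² log n)
C = n⁴ is O(n⁴)

Therefore, the order from slowest to fastest is: D < B < E < A < C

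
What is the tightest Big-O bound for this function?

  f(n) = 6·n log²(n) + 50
O(n log² n)

The dominant term in 6·n log²(n) + 50 is 6·n log²(n), which is Θ(n log² n).
Lower-order terms (50) are asymptotically negligible.
Constants are absorbed, so the tightest bound is O(n log² n).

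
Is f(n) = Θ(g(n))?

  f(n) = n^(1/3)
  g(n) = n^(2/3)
False

f(n) = n^(1/3) is O(n^(1/3)), and g(n) = n^(2/3) is O(n^(2/3)).
Since they have different growth rates, f(n) = Θ(g(n)) is false.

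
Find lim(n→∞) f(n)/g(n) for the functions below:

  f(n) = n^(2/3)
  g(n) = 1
∞

Since n^(2/3) (O(n^(2/3))) grows faster than 1 (O(1)),
the ratio f(n)/g(n) → ∞ as n → ∞.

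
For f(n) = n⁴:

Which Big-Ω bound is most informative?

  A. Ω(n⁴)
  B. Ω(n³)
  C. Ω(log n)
A

f(n) = n⁴ is Ω(n⁴).
All listed options are valid Big-Ω bounds (lower bounds),
but Ω(n⁴) is the tightest (largest valid bound).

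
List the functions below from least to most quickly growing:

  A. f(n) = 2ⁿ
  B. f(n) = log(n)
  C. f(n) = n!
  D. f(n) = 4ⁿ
B < A < D < C

Comparing growth rates:
B = log(n) is O(log n)
A = 2ⁿ is O(2ⁿ)
D = 4ⁿ is O(4ⁿ)
C = n! is O(n!)

Therefore, the order from slowest to fastest is: B < A < D < C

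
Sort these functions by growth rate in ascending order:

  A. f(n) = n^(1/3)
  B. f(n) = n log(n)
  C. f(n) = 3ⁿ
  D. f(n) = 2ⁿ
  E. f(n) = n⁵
A < B < E < D < C

Comparing growth rates:
A = n^(1/3) is O(n^(1/3))
B = n log(n) is O(n log n)
E = n⁵ is O(n⁵)
D = 2ⁿ is O(2ⁿ)
C = 3ⁿ is O(3ⁿ)

Therefore, the order from slowest to fastest is: A < B < E < D < C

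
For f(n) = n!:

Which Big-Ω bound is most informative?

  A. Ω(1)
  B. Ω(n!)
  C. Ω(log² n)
B

f(n) = n! is Ω(n!).
All listed options are valid Big-Ω bounds (lower bounds),
but Ω(n!) is the tightest (largest valid bound).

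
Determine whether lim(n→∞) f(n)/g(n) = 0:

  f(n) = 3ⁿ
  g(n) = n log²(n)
False

f(n) = 3ⁿ is O(3ⁿ), and g(n) = n log²(n) is O(n log² n).
Since O(3ⁿ) grows faster than or equal to O(n log² n), f(n) = o(g(n)) is false.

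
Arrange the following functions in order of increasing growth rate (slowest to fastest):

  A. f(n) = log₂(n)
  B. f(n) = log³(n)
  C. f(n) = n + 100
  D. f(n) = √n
A < B < D < C

Comparing growth rates:
A = log₂(n) is O(log n)
B = log³(n) is O(log³ n)
D = √n is O(√n)
C = n + 100 is O(n)

Therefore, the order from slowest to fastest is: A < B < D < C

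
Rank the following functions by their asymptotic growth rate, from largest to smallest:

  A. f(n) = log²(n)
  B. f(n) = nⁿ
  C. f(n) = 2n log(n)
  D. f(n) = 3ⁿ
B > D > C > A

Comparing growth rates:
B = nⁿ is O(nⁿ)
D = 3ⁿ is O(3ⁿ)
C = 2n log(n) is O(n log n)
A = log²(n) is O(log² n)

Therefore, the order from fastest to slowest is: B > D > C > A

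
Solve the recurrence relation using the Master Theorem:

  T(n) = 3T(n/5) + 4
Θ(n^log₅(3))

Master Theorem: a = 3, b = 5, f(n) = 4.
Compute the critical exponent d = log₅(3) = 0.683.
Compare f(n) = Θ(1) against n^d:
  k = 0 < d = 0.683, so f(n) = O(n^(d-ε)) — Case 1.
  The recursion cost dominates: T(n) = Θ(n^d) = Θ(n^log₅(3)).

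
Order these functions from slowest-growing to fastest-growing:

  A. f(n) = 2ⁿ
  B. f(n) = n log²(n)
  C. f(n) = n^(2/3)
C < B < A

Comparing growth rates:
C = n^(2/3) is O(n^(2/3))
B = n log²(n) is O(n log² n)
A = 2ⁿ is O(2ⁿ)

Therefore, the order from slowest to fastest is: C < B < A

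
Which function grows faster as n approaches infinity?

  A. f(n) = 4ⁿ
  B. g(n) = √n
A

f(n) = 4ⁿ is O(4ⁿ), while g(n) = √n is O(√n).
Since O(4ⁿ) grows faster than O(√n), f(n) dominates.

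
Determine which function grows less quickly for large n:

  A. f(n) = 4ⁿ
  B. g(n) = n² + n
B

f(n) = 4ⁿ is O(4ⁿ), while g(n) = n² + n is O(n²).
Since O(n²) grows slower than O(4ⁿ), g(n) is dominated.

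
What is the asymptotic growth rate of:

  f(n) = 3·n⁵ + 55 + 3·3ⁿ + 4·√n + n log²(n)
Θ(3ⁿ)

Order the terms by growth rate: 55 ≺ 4·√n ≺ n log²(n) ≺ 3·n⁵ ≺ 3·3ⁿ.
The fastest-growing term 3·3ⁿ dominates as n → ∞; dropping its constant factor gives Θ(3ⁿ).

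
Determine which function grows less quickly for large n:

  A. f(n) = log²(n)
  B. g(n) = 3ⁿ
A

f(n) = log²(n) is O(log² n), while g(n) = 3ⁿ is O(3ⁿ).
Since O(log² n) grows slower than O(3ⁿ), f(n) is dominated.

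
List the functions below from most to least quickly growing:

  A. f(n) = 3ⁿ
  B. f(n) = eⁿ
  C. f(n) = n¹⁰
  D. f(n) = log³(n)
A > B > C > D

Comparing growth rates:
A = 3ⁿ is O(3ⁿ)
B = eⁿ is O(eⁿ)
C = n¹⁰ is O(n¹⁰)
D = log³(n) is O(log³ n)

Therefore, the order from fastest to slowest is: A > B > C > D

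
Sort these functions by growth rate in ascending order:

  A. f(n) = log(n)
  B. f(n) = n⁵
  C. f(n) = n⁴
A < C < B

Comparing growth rates:
A = log(n) is O(log n)
C = n⁴ is O(n⁴)
B = n⁵ is O(n⁵)

Therefore, the order from slowest to fastest is: A < C < B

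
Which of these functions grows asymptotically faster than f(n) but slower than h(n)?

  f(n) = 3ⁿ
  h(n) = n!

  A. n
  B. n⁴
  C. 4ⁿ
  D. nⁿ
C

We need g(n) with 3ⁿ = o(g(n)) and g(n) = o(n!), i.e. O(3ⁿ) ≺ g ≺ O(n!).
Check each option:
  A. n — O(n) does not grow strictly faster than f(n)
  B. n⁴ — O(n⁴) does not grow strictly faster than f(n)
  C. 4ⁿ — O(4ⁿ) is strictly between O(3ⁿ) and O(n!) ✓
  D. nⁿ — O(nⁿ) does not grow strictly slower than h(n)

Only option C (4ⁿ) lies strictly between.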